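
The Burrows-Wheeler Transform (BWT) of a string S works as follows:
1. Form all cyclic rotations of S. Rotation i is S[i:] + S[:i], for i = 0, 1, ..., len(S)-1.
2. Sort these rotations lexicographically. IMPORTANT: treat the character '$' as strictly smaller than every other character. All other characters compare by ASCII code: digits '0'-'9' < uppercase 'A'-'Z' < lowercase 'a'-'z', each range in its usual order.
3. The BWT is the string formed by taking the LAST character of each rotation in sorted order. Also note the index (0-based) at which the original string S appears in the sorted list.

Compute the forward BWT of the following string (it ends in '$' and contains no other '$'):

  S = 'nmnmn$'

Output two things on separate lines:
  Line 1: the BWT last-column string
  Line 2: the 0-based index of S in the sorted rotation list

Answer: nnnmm$
5

Derivation:
All 6 rotations (rotation i = S[i:]+S[:i]):
  rot[0] = nmnmn$
  rot[1] = mnmn$n
  rot[2] = nmn$nm
  rot[3] = mn$nmn
  rot[4] = n$nmnm
  rot[5] = $nmnmn
Sorted (with $ < everything):
  sorted[0] = $nmnmn  (last char: 'n')
  sorted[1] = mn$nmn  (last char: 'n')
  sorted[2] = mnmn$n  (last char: 'n')
  sorted[3] = n$nmnm  (last char: 'm')
  sorted[4] = nmn$nm  (last char: 'm')
  sorted[5] = nmnmn$  (last char: '$')
Last column: nnnmm$
Original string S is at sorted index 5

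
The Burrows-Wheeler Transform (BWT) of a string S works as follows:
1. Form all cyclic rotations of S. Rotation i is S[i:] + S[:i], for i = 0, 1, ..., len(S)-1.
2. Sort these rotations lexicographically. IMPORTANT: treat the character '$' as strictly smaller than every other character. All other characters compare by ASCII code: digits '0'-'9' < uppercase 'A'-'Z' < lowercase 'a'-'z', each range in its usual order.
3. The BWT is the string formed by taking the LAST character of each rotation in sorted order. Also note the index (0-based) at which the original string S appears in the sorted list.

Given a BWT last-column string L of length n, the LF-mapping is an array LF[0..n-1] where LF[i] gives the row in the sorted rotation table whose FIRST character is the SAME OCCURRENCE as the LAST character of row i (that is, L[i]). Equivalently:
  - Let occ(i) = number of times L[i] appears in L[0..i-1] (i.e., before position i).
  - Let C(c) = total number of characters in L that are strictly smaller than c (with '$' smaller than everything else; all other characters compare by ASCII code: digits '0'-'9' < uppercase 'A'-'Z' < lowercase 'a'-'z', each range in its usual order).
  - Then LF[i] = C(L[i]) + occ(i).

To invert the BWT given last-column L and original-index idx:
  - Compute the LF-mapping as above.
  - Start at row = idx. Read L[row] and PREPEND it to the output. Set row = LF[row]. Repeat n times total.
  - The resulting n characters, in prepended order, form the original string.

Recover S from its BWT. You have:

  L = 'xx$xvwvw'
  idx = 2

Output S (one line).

Answer: vxvwxwx$

Derivation:
LF mapping: 5 6 0 7 1 3 2 4
Walk LF starting at row 2, prepending L[row]:
  step 1: row=2, L[2]='$', prepend. Next row=LF[2]=0
  step 2: row=0, L[0]='x', prepend. Next row=LF[0]=5
  step 3: row=5, L[5]='w', prepend. Next row=LF[5]=3
  step 4: row=3, L[3]='x', prepend. Next row=LF[3]=7
  step 5: row=7, L[7]='w', prepend. Next row=LF[7]=4
  step 6: row=4, L[4]='v', prepend. Next row=LF[4]=1
  step 7: row=1, L[1]='x', prepend. Next row=LF[1]=6
  step 8: row=6, L[6]='v', prepend. Next row=LF[6]=2
Reversed output: vxvwxwx$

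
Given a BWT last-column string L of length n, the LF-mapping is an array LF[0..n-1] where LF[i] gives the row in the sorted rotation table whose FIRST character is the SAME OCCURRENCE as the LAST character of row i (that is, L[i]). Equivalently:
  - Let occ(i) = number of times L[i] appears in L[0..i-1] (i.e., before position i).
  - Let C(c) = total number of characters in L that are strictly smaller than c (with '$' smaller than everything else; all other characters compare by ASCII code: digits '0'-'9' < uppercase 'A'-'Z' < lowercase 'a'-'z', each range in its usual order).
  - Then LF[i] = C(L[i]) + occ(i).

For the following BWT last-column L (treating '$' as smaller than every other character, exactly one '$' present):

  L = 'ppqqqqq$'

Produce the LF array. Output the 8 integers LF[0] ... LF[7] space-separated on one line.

Answer: 1 2 3 4 5 6 7 0

Derivation:
Char counts: '$':1, 'p':2, 'q':5
C (first-col start): C('$')=0, C('p')=1, C('q')=3
L[0]='p': occ=0, LF[0]=C('p')+0=1+0=1
L[1]='p': occ=1, LF[1]=C('p')+1=1+1=2
L[2]='q': occ=0, LF[2]=C('q')+0=3+0=3
L[3]='q': occ=1, LF[3]=C('q')+1=3+1=4
L[4]='q': occ=2, LF[4]=C('q')+2=3+2=5
L[5]='q': occ=3, LF[5]=C('q')+3=3+3=6
L[6]='q': occ=4, LF[6]=C('q')+4=3+4=7
L[7]='$': occ=0, LF[7]=C('$')+0=0+0=0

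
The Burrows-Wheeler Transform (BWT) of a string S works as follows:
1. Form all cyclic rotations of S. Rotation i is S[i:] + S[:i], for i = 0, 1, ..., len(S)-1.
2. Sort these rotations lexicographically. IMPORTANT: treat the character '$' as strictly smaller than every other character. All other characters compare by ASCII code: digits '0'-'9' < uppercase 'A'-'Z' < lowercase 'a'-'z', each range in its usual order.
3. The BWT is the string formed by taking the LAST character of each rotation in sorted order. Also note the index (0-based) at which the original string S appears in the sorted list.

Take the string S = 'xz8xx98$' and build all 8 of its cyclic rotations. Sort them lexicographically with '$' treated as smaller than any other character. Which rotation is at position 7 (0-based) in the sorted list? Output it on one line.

All 8 rotations (rotation i = S[i:]+S[:i]):
  rot[0] = xz8xx98$
  rot[1] = z8xx98$x
  rot[2] = 8xx98$xz
  rot[3] = xx98$xz8
  rot[4] = x98$xz8x
  rot[5] = 98$xz8xx
  rot[6] = 8$xz8xx9
  rot[7] = $xz8xx98
Sorted (with $ < everything):
  sorted[0] = $xz8xx98
  sorted[1] = 8$xz8xx9
  sorted[2] = 8xx98$xz
  sorted[3] = 98$xz8xx
  sorted[4] = x98$xz8x
  sorted[5] = xx98$xz8
  sorted[6] = xz8xx98$
  sorted[7] = z8xx98$x
sorted[7] = z8xx98$x

Answer: z8xx98$x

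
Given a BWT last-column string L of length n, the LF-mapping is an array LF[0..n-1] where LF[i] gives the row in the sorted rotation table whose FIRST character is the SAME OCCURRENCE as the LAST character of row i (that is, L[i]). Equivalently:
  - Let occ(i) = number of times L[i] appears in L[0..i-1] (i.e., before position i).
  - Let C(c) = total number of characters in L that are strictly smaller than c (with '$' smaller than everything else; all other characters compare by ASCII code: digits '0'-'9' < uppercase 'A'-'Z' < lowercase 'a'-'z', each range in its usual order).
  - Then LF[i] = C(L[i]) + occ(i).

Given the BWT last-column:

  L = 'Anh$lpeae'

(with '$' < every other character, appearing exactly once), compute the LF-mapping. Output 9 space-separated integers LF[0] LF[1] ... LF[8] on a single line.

Char counts: '$':1, 'A':1, 'a':1, 'e':2, 'h':1, 'l':1, 'n':1, 'p':1
C (first-col start): C('$')=0, C('A')=1, C('a')=2, C('e')=3, C('h')=5, C('l')=6, C('n')=7, C('p')=8
L[0]='A': occ=0, LF[0]=C('A')+0=1+0=1
L[1]='n': occ=0, LF[1]=C('n')+0=7+0=7
L[2]='h': occ=0, LF[2]=C('h')+0=5+0=5
L[3]='$': occ=0, LF[3]=C('$')+0=0+0=0
L[4]='l': occ=0, LF[4]=C('l')+0=6+0=6
L[5]='p': occ=0, LF[5]=C('p')+0=8+0=8
L[6]='e': occ=0, LF[6]=C('e')+0=3+0=3
L[7]='a': occ=0, LF[7]=C('a')+0=2+0=2
L[8]='e': occ=1, LF[8]=C('e')+1=3+1=4

Answer: 1 7 5 0 6 8 3 2 4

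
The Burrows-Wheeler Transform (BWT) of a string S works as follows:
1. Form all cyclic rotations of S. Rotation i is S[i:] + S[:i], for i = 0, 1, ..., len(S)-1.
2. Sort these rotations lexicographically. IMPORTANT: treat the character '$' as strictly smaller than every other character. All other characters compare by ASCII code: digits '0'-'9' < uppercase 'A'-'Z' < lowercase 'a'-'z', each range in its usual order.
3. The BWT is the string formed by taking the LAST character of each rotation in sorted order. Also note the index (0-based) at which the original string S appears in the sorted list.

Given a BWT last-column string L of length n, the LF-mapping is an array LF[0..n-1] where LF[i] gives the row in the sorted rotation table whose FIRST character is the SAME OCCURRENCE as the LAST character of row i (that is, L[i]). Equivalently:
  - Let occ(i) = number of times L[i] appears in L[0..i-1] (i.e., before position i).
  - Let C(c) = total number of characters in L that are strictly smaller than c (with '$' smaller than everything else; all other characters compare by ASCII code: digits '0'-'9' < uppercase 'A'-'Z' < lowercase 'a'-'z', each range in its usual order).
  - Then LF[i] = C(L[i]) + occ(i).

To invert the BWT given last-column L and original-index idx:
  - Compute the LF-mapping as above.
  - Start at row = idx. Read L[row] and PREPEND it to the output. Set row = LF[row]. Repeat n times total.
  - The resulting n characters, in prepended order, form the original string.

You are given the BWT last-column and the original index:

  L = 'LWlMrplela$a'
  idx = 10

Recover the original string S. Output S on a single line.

Answer: parallelMWL$

Derivation:
LF mapping: 1 3 7 2 11 10 8 6 9 4 0 5
Walk LF starting at row 10, prepending L[row]:
  step 1: row=10, L[10]='$', prepend. Next row=LF[10]=0
  step 2: row=0, L[0]='L', prepend. Next row=LF[0]=1
  step 3: row=1, L[1]='W', prepend. Next row=LF[1]=3
  step 4: row=3, L[3]='M', prepend. Next row=LF[3]=2
  step 5: row=2, L[2]='l', prepend. Next row=LF[2]=7
  step 6: row=7, L[7]='e', prepend. Next row=LF[7]=6
  step 7: row=6, L[6]='l', prepend. Next row=LF[6]=8
  step 8: row=8, L[8]='l', prepend. Next row=LF[8]=9
  step 9: row=9, L[9]='a', prepend. Next row=LF[9]=4
  step 10: row=4, L[4]='r', prepend. Next row=LF[4]=11
  step 11: row=11, L[11]='a', prepend. Next row=LF[11]=5
  step 12: row=5, L[5]='p', prepend. Next row=LF[5]=10
Reversed output: parallelMWL$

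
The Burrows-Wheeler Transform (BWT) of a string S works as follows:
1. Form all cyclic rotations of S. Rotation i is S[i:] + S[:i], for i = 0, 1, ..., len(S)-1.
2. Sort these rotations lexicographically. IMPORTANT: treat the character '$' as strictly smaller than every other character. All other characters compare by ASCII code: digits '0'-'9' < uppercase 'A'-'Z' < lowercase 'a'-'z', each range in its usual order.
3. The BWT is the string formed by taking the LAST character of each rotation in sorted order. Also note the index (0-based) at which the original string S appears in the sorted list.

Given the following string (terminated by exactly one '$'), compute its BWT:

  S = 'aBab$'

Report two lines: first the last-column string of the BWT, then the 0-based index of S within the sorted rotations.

Answer: ba$Ba
2

Derivation:
All 5 rotations (rotation i = S[i:]+S[:i]):
  rot[0] = aBab$
  rot[1] = Bab$a
  rot[2] = ab$aB
  rot[3] = b$aBa
  rot[4] = $aBab
Sorted (with $ < everything):
  sorted[0] = $aBab  (last char: 'b')
  sorted[1] = Bab$a  (last char: 'a')
  sorted[2] = aBab$  (last char: '$')
  sorted[3] = ab$aB  (last char: 'B')
  sorted[4] = b$aBa  (last char: 'a')
Last column: ba$Ba
Original string S is at sorted index 2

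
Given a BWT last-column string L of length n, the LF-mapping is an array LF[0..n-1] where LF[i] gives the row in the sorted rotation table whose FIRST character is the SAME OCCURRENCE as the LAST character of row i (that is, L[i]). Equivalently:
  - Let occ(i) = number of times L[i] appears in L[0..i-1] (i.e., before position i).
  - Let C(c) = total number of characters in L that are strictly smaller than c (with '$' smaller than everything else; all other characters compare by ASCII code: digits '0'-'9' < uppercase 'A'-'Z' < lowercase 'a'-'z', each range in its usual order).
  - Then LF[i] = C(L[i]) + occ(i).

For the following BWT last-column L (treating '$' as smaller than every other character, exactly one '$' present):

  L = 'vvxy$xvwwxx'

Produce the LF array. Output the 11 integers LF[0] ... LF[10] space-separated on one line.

Char counts: '$':1, 'v':3, 'w':2, 'x':4, 'y':1
C (first-col start): C('$')=0, C('v')=1, C('w')=4, C('x')=6, C('y')=10
L[0]='v': occ=0, LF[0]=C('v')+0=1+0=1
L[1]='v': occ=1, LF[1]=C('v')+1=1+1=2
L[2]='x': occ=0, LF[2]=C('x')+0=6+0=6
L[3]='y': occ=0, LF[3]=C('y')+0=10+0=10
L[4]='$': occ=0, LF[4]=C('$')+0=0+0=0
L[5]='x': occ=1, LF[5]=C('x')+1=6+1=7
L[6]='v': occ=2, LF[6]=C('v')+2=1+2=3
L[7]='w': occ=0, LF[7]=C('w')+0=4+0=4
L[8]='w': occ=1, LF[8]=C('w')+1=4+1=5
L[9]='x': occ=2, LF[9]=C('x')+2=6+2=8
L[10]='x': occ=3, LF[10]=C('x')+3=6+3=9

Answer: 1 2 6 10 0 7 3 4 5 8 9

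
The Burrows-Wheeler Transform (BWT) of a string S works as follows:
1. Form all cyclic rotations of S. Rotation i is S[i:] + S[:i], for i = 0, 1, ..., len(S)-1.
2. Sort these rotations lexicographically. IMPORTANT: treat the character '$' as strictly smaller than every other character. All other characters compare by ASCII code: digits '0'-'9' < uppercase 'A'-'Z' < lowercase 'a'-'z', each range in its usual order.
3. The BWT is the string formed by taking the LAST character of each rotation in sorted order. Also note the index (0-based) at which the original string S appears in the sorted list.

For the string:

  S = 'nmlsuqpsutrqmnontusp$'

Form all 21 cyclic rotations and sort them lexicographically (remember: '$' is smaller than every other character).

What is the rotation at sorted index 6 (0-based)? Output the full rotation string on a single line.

All 21 rotations (rotation i = S[i:]+S[:i]):
  rot[0] = nmlsuqpsutrqmnontusp$
  rot[1] = mlsuqpsutrqmnontusp$n
  rot[2] = lsuqpsutrqmnontusp$nm
  rot[3] = suqpsutrqmnontusp$nml
  rot[4] = uqpsutrqmnontusp$nmls
  rot[5] = qpsutrqmnontusp$nmlsu
  rot[6] = psutrqmnontusp$nmlsuq
  rot[7] = sutrqmnontusp$nmlsuqp
  rot[8] = utrqmnontusp$nmlsuqps
  rot[9] = trqmnontusp$nmlsuqpsu
  rot[10] = rqmnontusp$nmlsuqpsut
  rot[11] = qmnontusp$nmlsuqpsutr
  rot[12] = mnontusp$nmlsuqpsutrq
  rot[13] = nontusp$nmlsuqpsutrqm
  rot[14] = ontusp$nmlsuqpsutrqmn
  rot[15] = ntusp$nmlsuqpsutrqmno
  rot[16] = tusp$nmlsuqpsutrqmnon
  rot[17] = usp$nmlsuqpsutrqmnont
  rot[18] = sp$nmlsuqpsutrqmnontu
  rot[19] = p$nmlsuqpsutrqmnontus
  rot[20] = $nmlsuqpsutrqmnontusp
Sorted (with $ < everything):
  sorted[0] = $nmlsuqpsutrqmnontusp
  sorted[1] = lsuqpsutrqmnontusp$nm
  sorted[2] = mlsuqpsutrqmnontusp$n
  sorted[3] = mnontusp$nmlsuqpsutrq
  sorted[4] = nmlsuqpsutrqmnontusp$
  sorted[5] = nontusp$nmlsuqpsutrqm
  sorted[6] = ntusp$nmlsuqpsutrqmno
  sorted[7] = ontusp$nmlsuqpsutrqmn
  sorted[8] = p$nmlsuqpsutrqmnontus
  sorted[9] = psutrqmnontusp$nmlsuq
  sorted[10] = qmnontusp$nmlsuqpsutr
  sorted[11] = qpsutrqmnontusp$nmlsu
  sorted[12] = rqmnontusp$nmlsuqpsut
  sorted[13] = sp$nmlsuqpsutrqmnontu
  sorted[14] = suqpsutrqmnontusp$nml
  sorted[15] = sutrqmnontusp$nmlsuqp
  sorted[16] = trqmnontusp$nmlsuqpsu
  sorted[17] = tusp$nmlsuqpsutrqmnon
  sorted[18] = uqpsutrqmnontusp$nmls
  sorted[19] = usp$nmlsuqpsutrqmnont
  sorted[20] = utrqmnontusp$nmlsuqps
sorted[6] = ntusp$nmlsuqpsutrqmno

Answer: ntusp$nmlsuqpsutrqmno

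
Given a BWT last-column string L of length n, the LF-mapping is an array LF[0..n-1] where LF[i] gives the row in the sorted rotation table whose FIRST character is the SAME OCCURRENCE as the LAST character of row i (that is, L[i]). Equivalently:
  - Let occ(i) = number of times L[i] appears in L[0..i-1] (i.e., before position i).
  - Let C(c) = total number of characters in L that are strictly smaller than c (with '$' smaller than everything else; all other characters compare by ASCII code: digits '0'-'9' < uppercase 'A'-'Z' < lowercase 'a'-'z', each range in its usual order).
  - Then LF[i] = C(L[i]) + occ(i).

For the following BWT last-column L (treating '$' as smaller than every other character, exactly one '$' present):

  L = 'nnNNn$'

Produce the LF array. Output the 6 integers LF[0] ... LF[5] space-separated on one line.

Answer: 3 4 1 2 5 0

Derivation:
Char counts: '$':1, 'N':2, 'n':3
C (first-col start): C('$')=0, C('N')=1, C('n')=3
L[0]='n': occ=0, LF[0]=C('n')+0=3+0=3
L[1]='n': occ=1, LF[1]=C('n')+1=3+1=4
L[2]='N': occ=0, LF[2]=C('N')+0=1+0=1
L[3]='N': occ=1, LF[3]=C('N')+1=1+1=2
L[4]='n': occ=2, LF[4]=C('n')+2=3+2=5
L[5]='$': occ=0, LF[5]=C('$')+0=0+0=0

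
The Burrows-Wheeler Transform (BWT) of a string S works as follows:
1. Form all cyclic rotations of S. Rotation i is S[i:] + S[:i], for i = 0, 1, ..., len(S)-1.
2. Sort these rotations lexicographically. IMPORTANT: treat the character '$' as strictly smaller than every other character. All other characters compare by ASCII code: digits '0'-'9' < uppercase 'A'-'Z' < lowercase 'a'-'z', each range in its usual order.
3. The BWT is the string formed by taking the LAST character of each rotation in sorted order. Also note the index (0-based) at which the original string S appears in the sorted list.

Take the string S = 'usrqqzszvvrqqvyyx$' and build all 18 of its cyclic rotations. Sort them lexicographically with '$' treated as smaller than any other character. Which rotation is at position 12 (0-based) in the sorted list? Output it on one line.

Answer: vyyx$usrqqzszvvrqq

Derivation:
All 18 rotations (rotation i = S[i:]+S[:i]):
  rot[0] = usrqqzszvvrqqvyyx$
  rot[1] = srqqzszvvrqqvyyx$u
  rot[2] = rqqzszvvrqqvyyx$us
  rot[3] = qqzszvvrqqvyyx$usr
  rot[4] = qzszvvrqqvyyx$usrq
  rot[5] = zszvvrqqvyyx$usrqq
  rot[6] = szvvrqqvyyx$usrqqz
  rot[7] = zvvrqqvyyx$usrqqzs
  rot[8] = vvrqqvyyx$usrqqzsz
  rot[9] = vrqqvyyx$usrqqzszv
  rot[10] = rqqvyyx$usrqqzszvv
  rot[11] = qqvyyx$usrqqzszvvr
  rot[12] = qvyyx$usrqqzszvvrq
  rot[13] = vyyx$usrqqzszvvrqq
  rot[14] = yyx$usrqqzszvvrqqv
  rot[15] = yx$usrqqzszvvrqqvy
  rot[16] = x$usrqqzszvvrqqvyy
  rot[17] = $usrqqzszvvrqqvyyx
Sorted (with $ < everything):
  sorted[0] = $usrqqzszvvrqqvyyx
  sorted[1] = qqvyyx$usrqqzszvvr
  sorted[2] = qqzszvvrqqvyyx$usr
  sorted[3] = qvyyx$usrqqzszvvrq
  sorted[4] = qzszvvrqqvyyx$usrq
  sorted[5] = rqqvyyx$usrqqzszvv
  sorted[6] = rqqzszvvrqqvyyx$us
  sorted[7] = srqqzszvvrqqvyyx$u
  sorted[8] = szvvrqqvyyx$usrqqz
  sorted[9] = usrqqzszvvrqqvyyx$
  sorted[10] = vrqqvyyx$usrqqzszv
  sorted[11] = vvrqqvyyx$usrqqzsz
  sorted[12] = vyyx$usrqqzszvvrqq
  sorted[13] = x$usrqqzszvvrqqvyy
  sorted[14] = yx$usrqqzszvvrqqvy
  sorted[15] = yyx$usrqqzszvvrqqv
  sorted[16] = zszvvrqqvyyx$usrqq
  sorted[17] = zvvrqqvyyx$usrqqzs
sorted[12] = vyyx$usrqqzszvvrqq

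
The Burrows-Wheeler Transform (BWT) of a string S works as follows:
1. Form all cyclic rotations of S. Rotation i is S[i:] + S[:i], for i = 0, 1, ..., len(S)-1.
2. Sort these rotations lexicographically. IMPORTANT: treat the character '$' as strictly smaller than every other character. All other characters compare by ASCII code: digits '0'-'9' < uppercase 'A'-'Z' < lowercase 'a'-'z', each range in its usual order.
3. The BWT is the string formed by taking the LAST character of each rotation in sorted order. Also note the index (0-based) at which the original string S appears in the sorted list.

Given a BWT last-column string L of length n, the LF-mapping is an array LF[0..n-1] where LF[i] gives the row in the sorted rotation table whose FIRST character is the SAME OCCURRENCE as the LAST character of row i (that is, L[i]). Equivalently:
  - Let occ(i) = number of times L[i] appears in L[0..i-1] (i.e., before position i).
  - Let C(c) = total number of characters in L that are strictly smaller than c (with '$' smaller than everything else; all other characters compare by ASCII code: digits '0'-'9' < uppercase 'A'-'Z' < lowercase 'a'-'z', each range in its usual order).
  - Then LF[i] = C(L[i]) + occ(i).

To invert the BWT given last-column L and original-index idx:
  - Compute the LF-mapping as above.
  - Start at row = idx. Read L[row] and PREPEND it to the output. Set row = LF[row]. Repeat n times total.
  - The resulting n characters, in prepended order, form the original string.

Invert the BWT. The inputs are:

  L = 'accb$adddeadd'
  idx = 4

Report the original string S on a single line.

LF mapping: 1 5 6 4 0 2 7 8 9 12 3 10 11
Walk LF starting at row 4, prepending L[row]:
  step 1: row=4, L[4]='$', prepend. Next row=LF[4]=0
  step 2: row=0, L[0]='a', prepend. Next row=LF[0]=1
  step 3: row=1, L[1]='c', prepend. Next row=LF[1]=5
  step 4: row=5, L[5]='a', prepend. Next row=LF[5]=2
  step 5: row=2, L[2]='c', prepend. Next row=LF[2]=6
  step 6: row=6, L[6]='d', prepend. Next row=LF[6]=7
  step 7: row=7, L[7]='d', prepend. Next row=LF[7]=8
  step 8: row=8, L[8]='d', prepend. Next row=LF[8]=9
  step 9: row=9, L[9]='e', prepend. Next row=LF[9]=12
  step 10: row=12, L[12]='d', prepend. Next row=LF[12]=11
  step 11: row=11, L[11]='d', prepend. Next row=LF[11]=10
  step 12: row=10, L[10]='a', prepend. Next row=LF[10]=3
  step 13: row=3, L[3]='b', prepend. Next row=LF[3]=4
Reversed output: baddedddcaca$

Answer: baddedddcaca$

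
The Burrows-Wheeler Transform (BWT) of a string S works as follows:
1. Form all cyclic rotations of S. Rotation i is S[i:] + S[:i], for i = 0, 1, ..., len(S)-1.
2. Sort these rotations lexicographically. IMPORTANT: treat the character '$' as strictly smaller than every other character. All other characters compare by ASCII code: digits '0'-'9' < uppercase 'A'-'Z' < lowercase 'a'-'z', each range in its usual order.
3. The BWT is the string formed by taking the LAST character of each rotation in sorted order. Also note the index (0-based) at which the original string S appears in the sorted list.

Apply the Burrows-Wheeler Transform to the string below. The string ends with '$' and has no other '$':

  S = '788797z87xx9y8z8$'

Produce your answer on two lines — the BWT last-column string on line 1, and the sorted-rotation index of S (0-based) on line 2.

Answer: 8$889z8z7y7xx7987
1

Derivation:
All 17 rotations (rotation i = S[i:]+S[:i]):
  rot[0] = 788797z87xx9y8z8$
  rot[1] = 88797z87xx9y8z8$7
  rot[2] = 8797z87xx9y8z8$78
  rot[3] = 797z87xx9y8z8$788
  rot[4] = 97z87xx9y8z8$7887
  rot[5] = 7z87xx9y8z8$78879
  rot[6] = z87xx9y8z8$788797
  rot[7] = 87xx9y8z8$788797z
  rot[8] = 7xx9y8z8$788797z8
  rot[9] = xx9y8z8$788797z87
  rot[10] = x9y8z8$788797z87x
  rot[11] = 9y8z8$788797z87xx
  rot[12] = y8z8$788797z87xx9
  rot[13] = 8z8$788797z87xx9y
  rot[14] = z8$788797z87xx9y8
  rot[15] = 8$788797z87xx9y8z
  rot[16] = $788797z87xx9y8z8
Sorted (with $ < everything):
  sorted[0] = $788797z87xx9y8z8  (last char: '8')
  sorted[1] = 788797z87xx9y8z8$  (last char: '$')
  sorted[2] = 797z87xx9y8z8$788  (last char: '8')
  sorted[3] = 7xx9y8z8$788797z8  (last char: '8')
  sorted[4] = 7z87xx9y8z8$78879  (last char: '9')
  sorted[5] = 8$788797z87xx9y8z  (last char: 'z')
  sorted[6] = 8797z87xx9y8z8$78  (last char: '8')
  sorted[7] = 87xx9y8z8$788797z  (last char: 'z')
  sorted[8] = 88797z87xx9y8z8$7  (last char: '7')
  sorted[9] = 8z8$788797z87xx9y  (last char: 'y')
  sorted[10] = 97z87xx9y8z8$7887  (last char: '7')
  sorted[11] = 9y8z8$788797z87xx  (last char: 'x')
  sorted[12] = x9y8z8$788797z87x  (last char: 'x')
  sorted[13] = xx9y8z8$788797z87  (last char: '7')
  sorted[14] = y8z8$788797z87xx9  (last char: '9')
  sorted[15] = z8$788797z87xx9y8  (last char: '8')
  sorted[16] = z87xx9y8z8$788797  (last char: '7')
Last column: 8$889z8z7y7xx7987
Original string S is at sorted index 1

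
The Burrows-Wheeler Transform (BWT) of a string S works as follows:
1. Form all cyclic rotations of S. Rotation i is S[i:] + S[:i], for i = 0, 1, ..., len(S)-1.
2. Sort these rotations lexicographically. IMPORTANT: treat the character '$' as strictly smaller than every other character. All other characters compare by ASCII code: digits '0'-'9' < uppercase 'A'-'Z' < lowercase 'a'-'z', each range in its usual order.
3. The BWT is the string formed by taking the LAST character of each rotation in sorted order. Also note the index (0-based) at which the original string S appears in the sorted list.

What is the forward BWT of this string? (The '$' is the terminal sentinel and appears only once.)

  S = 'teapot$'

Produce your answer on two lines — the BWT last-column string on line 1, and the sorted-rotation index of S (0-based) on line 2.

Answer: tetpao$
6

Derivation:
All 7 rotations (rotation i = S[i:]+S[:i]):
  rot[0] = teapot$
  rot[1] = eapot$t
  rot[2] = apot$te
  rot[3] = pot$tea
  rot[4] = ot$teap
  rot[5] = t$teapo
  rot[6] = $teapot
Sorted (with $ < everything):
  sorted[0] = $teapot  (last char: 't')
  sorted[1] = apot$te  (last char: 'e')
  sorted[2] = eapot$t  (last char: 't')
  sorted[3] = ot$teap  (last char: 'p')
  sorted[4] = pot$tea  (last char: 'a')
  sorted[5] = t$teapo  (last char: 'o')
  sorted[6] = teapot$  (last char: '$')
Last column: tetpao$
Original string S is at sorted index 6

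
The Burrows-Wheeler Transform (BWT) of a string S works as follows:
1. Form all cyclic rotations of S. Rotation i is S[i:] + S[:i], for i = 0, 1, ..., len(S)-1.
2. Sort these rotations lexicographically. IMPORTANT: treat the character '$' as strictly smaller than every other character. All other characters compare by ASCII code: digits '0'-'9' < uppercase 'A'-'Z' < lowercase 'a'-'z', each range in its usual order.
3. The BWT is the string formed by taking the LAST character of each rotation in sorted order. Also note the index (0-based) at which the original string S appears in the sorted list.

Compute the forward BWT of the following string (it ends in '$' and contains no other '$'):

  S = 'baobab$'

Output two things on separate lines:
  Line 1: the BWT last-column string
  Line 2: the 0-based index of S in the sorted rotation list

All 7 rotations (rotation i = S[i:]+S[:i]):
  rot[0] = baobab$
  rot[1] = aobab$b
  rot[2] = obab$ba
  rot[3] = bab$bao
  rot[4] = ab$baob
  rot[5] = b$baoba
  rot[6] = $baobab
Sorted (with $ < everything):
  sorted[0] = $baobab  (last char: 'b')
  sorted[1] = ab$baob  (last char: 'b')
  sorted[2] = aobab$b  (last char: 'b')
  sorted[3] = b$baoba  (last char: 'a')
  sorted[4] = bab$bao  (last char: 'o')
  sorted[5] = baobab$  (last char: '$')
  sorted[6] = obab$ba  (last char: 'a')
Last column: bbbao$a
Original string S is at sorted index 5

Answer: bbbao$a
5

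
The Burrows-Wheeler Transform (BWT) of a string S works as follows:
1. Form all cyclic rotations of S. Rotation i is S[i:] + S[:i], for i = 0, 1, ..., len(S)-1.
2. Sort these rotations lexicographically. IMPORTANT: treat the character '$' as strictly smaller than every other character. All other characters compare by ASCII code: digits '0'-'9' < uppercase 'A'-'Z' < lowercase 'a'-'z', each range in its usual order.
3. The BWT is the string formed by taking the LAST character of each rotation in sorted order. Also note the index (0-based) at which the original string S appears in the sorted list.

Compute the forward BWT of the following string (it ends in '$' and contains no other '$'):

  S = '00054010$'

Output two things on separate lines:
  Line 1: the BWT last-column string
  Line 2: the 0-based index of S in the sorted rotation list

Answer: 01$040050
2

Derivation:
All 9 rotations (rotation i = S[i:]+S[:i]):
  rot[0] = 00054010$
  rot[1] = 0054010$0
  rot[2] = 054010$00
  rot[3] = 54010$000
  rot[4] = 4010$0005
  rot[5] = 010$00054
  rot[6] = 10$000540
  rot[7] = 0$0005401
  rot[8] = $00054010
Sorted (with $ < everything):
  sorted[0] = $00054010  (last char: '0')
  sorted[1] = 0$0005401  (last char: '1')
  sorted[2] = 00054010$  (last char: '$')
  sorted[3] = 0054010$0  (last char: '0')
  sorted[4] = 010$00054  (last char: '4')
  sorted[5] = 054010$00  (last char: '0')
  sorted[6] = 10$000540  (last char: '0')
  sorted[7] = 4010$0005  (last char: '5')
  sorted[8] = 54010$000  (last char: '0')
Last column: 01$040050
Original string S is at sorted index 2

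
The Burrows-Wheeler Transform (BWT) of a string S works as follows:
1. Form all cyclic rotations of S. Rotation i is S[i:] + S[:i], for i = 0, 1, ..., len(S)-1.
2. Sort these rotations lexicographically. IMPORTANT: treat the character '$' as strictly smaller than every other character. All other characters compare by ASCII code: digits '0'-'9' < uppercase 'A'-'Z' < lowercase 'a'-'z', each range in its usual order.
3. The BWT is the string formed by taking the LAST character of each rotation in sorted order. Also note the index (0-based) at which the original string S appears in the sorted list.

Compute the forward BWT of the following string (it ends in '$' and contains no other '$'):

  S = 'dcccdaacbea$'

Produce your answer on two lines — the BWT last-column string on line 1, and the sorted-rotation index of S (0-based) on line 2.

Answer: aedacadccc$b
10

Derivation:
All 12 rotations (rotation i = S[i:]+S[:i]):
  rot[0] = dcccdaacbea$
  rot[1] = cccdaacbea$d
  rot[2] = ccdaacbea$dc
  rot[3] = cdaacbea$dcc
  rot[4] = daacbea$dccc
  rot[5] = aacbea$dcccd
  rot[6] = acbea$dcccda
  rot[7] = cbea$dcccdaa
  rot[8] = bea$dcccdaac
  rot[9] = ea$dcccdaacb
  rot[10] = a$dcccdaacbe
  rot[11] = $dcccdaacbea
Sorted (with $ < everything):
  sorted[0] = $dcccdaacbea  (last char: 'a')
  sorted[1] = a$dcccdaacbe  (last char: 'e')
  sorted[2] = aacbea$dcccd  (last char: 'd')
  sorted[3] = acbea$dcccda  (last char: 'a')
  sorted[4] = bea$dcccdaac  (last char: 'c')
  sorted[5] = cbea$dcccdaa  (last char: 'a')
  sorted[6] = cccdaacbea$d  (last char: 'd')
  sorted[7] = ccdaacbea$dc  (last char: 'c')
  sorted[8] = cdaacbea$dcc  (last char: 'c')
  sorted[9] = daacbea$dccc  (last char: 'c')
  sorted[10] = dcccdaacbea$  (last char: '$')
  sorted[11] = ea$dcccdaacb  (last char: 'b')
Last column: aedacadccc$b
Original string S is at sorted index 10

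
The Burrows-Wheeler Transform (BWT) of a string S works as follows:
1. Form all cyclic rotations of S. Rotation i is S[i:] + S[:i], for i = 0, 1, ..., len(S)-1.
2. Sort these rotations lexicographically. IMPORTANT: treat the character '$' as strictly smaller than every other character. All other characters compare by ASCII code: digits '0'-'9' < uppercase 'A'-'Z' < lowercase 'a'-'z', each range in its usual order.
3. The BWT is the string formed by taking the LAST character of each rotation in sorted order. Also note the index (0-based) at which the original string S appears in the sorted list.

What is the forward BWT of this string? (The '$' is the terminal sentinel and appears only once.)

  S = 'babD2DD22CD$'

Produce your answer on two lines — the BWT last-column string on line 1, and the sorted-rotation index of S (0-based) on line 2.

All 12 rotations (rotation i = S[i:]+S[:i]):
  rot[0] = babD2DD22CD$
  rot[1] = abD2DD22CD$b
  rot[2] = bD2DD22CD$ba
  rot[3] = D2DD22CD$bab
  rot[4] = 2DD22CD$babD
  rot[5] = DD22CD$babD2
  rot[6] = D22CD$babD2D
  rot[7] = 22CD$babD2DD
  rot[8] = 2CD$babD2DD2
  rot[9] = CD$babD2DD22
  rot[10] = D$babD2DD22C
  rot[11] = $babD2DD22CD
Sorted (with $ < everything):
  sorted[0] = $babD2DD22CD  (last char: 'D')
  sorted[1] = 22CD$babD2DD  (last char: 'D')
  sorted[2] = 2CD$babD2DD2  (last char: '2')
  sorted[3] = 2DD22CD$babD  (last char: 'D')
  sorted[4] = CD$babD2DD22  (last char: '2')
  sorted[5] = D$babD2DD22C  (last char: 'C')
  sorted[6] = D22CD$babD2D  (last char: 'D')
  sorted[7] = D2DD22CD$bab  (last char: 'b')
  sorted[8] = DD22CD$babD2  (last char: '2')
  sorted[9] = abD2DD22CD$b  (last char: 'b')
  sorted[10] = bD2DD22CD$ba  (last char: 'a')
  sorted[11] = babD2DD22CD$  (last char: '$')
Last column: DD2D2CDb2ba$
Original string S is at sorted index 11

Answer: DD2D2CDb2ba$
11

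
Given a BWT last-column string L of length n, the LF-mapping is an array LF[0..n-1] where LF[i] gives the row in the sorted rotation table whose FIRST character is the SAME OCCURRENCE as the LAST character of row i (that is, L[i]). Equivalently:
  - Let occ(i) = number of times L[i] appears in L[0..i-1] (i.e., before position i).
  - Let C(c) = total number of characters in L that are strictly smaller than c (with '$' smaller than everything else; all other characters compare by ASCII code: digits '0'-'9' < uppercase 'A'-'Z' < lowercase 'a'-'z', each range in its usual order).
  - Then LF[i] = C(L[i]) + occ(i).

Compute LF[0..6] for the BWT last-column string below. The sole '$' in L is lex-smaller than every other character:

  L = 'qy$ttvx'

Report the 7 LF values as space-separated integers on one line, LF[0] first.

Char counts: '$':1, 'q':1, 't':2, 'v':1, 'x':1, 'y':1
C (first-col start): C('$')=0, C('q')=1, C('t')=2, C('v')=4, C('x')=5, C('y')=6
L[0]='q': occ=0, LF[0]=C('q')+0=1+0=1
L[1]='y': occ=0, LF[1]=C('y')+0=6+0=6
L[2]='$': occ=0, LF[2]=C('$')+0=0+0=0
L[3]='t': occ=0, LF[3]=C('t')+0=2+0=2
L[4]='t': occ=1, LF[4]=C('t')+1=2+1=3
L[5]='v': occ=0, LF[5]=C('v')+0=4+0=4
L[6]='x': occ=0, LF[6]=C('x')+0=5+0=5

Answer: 1 6 0 2 3 4 5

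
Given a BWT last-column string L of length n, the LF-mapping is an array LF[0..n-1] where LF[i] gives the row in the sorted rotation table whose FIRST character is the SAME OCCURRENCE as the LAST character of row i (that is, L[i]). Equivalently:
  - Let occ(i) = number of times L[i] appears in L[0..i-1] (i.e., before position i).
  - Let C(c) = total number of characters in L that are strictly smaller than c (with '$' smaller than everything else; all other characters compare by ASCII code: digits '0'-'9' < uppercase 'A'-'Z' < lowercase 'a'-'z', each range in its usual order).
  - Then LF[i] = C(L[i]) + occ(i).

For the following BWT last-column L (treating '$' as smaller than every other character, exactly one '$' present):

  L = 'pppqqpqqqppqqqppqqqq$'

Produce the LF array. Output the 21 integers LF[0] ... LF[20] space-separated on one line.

Char counts: '$':1, 'p':8, 'q':12
C (first-col start): C('$')=0, C('p')=1, C('q')=9
L[0]='p': occ=0, LF[0]=C('p')+0=1+0=1
L[1]='p': occ=1, LF[1]=C('p')+1=1+1=2
L[2]='p': occ=2, LF[2]=C('p')+2=1+2=3
L[3]='q': occ=0, LF[3]=C('q')+0=9+0=9
L[4]='q': occ=1, LF[4]=C('q')+1=9+1=10
L[5]='p': occ=3, LF[5]=C('p')+3=1+3=4
L[6]='q': occ=2, LF[6]=C('q')+2=9+2=11
L[7]='q': occ=3, LF[7]=C('q')+3=9+3=12
L[8]='q': occ=4, LF[8]=C('q')+4=9+4=13
L[9]='p': occ=4, LF[9]=C('p')+4=1+4=5
L[10]='p': occ=5, LF[10]=C('p')+5=1+5=6
L[11]='q': occ=5, LF[11]=C('q')+5=9+5=14
L[12]='q': occ=6, LF[12]=C('q')+6=9+6=15
L[13]='q': occ=7, LF[13]=C('q')+7=9+7=16
L[14]='p': occ=6, LF[14]=C('p')+6=1+6=7
L[15]='p': occ=7, LF[15]=C('p')+7=1+7=8
L[16]='q': occ=8, LF[16]=C('q')+8=9+8=17
L[17]='q': occ=9, LF[17]=C('q')+9=9+9=18
L[18]='q': occ=10, LF[18]=C('q')+10=9+10=19
L[19]='q': occ=11, LF[19]=C('q')+11=9+11=20
L[20]='$': occ=0, LF[20]=C('$')+0=0+0=0

Answer: 1 2 3 9 10 4 11 12 13 5 6 14 15 16 7 8 17 18 19 20 0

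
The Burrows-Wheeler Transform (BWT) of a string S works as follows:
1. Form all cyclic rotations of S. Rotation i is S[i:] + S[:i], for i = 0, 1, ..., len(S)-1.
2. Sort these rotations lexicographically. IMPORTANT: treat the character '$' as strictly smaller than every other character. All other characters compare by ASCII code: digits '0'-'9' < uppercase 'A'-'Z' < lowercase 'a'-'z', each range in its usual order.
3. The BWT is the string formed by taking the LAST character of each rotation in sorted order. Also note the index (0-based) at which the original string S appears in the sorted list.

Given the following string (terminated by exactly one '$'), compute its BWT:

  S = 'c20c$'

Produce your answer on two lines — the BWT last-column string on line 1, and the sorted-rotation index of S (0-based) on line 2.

All 5 rotations (rotation i = S[i:]+S[:i]):
  rot[0] = c20c$
  rot[1] = 20c$c
  rot[2] = 0c$c2
  rot[3] = c$c20
  rot[4] = $c20c
Sorted (with $ < everything):
  sorted[0] = $c20c  (last char: 'c')
  sorted[1] = 0c$c2  (last char: '2')
  sorted[2] = 20c$c  (last char: 'c')
  sorted[3] = c$c20  (last char: '0')
  sorted[4] = c20c$  (last char: '$')
Last column: c2c0$
Original string S is at sorted index 4

Answer: c2c0$
4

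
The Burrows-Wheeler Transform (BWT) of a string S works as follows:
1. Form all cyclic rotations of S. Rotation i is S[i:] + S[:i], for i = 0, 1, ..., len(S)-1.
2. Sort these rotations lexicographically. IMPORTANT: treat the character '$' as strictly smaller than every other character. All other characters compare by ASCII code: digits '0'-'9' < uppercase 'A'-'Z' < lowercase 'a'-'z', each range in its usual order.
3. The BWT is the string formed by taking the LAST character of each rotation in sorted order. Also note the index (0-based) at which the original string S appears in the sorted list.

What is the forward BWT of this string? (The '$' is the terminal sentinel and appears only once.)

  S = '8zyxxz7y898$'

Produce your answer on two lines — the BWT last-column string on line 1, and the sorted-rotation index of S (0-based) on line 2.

All 12 rotations (rotation i = S[i:]+S[:i]):
  rot[0] = 8zyxxz7y898$
  rot[1] = zyxxz7y898$8
  rot[2] = yxxz7y898$8z
  rot[3] = xxz7y898$8zy
  rot[4] = xz7y898$8zyx
  rot[5] = z7y898$8zyxx
  rot[6] = 7y898$8zyxxz
  rot[7] = y898$8zyxxz7
  rot[8] = 898$8zyxxz7y
  rot[9] = 98$8zyxxz7y8
  rot[10] = 8$8zyxxz7y89
  rot[11] = $8zyxxz7y898
Sorted (with $ < everything):
  sorted[0] = $8zyxxz7y898  (last char: '8')
  sorted[1] = 7y898$8zyxxz  (last char: 'z')
  sorted[2] = 8$8zyxxz7y89  (last char: '9')
  sorted[3] = 898$8zyxxz7y  (last char: 'y')
  sorted[4] = 8zyxxz7y898$  (last char: '$')
  sorted[5] = 98$8zyxxz7y8  (last char: '8')
  sorted[6] = xxz7y898$8zy  (last char: 'y')
  sorted[7] = xz7y898$8zyx  (last char: 'x')
  sorted[8] = y898$8zyxxz7  (last char: '7')
  sorted[9] = yxxz7y898$8z  (last char: 'z')
  sorted[10] = z7y898$8zyxx  (last char: 'x')
  sorted[11] = zyxxz7y898$8  (last char: '8')
Last column: 8z9y$8yx7zx8
Original string S is at sorted index 4

Answer: 8z9y$8yx7zx8
4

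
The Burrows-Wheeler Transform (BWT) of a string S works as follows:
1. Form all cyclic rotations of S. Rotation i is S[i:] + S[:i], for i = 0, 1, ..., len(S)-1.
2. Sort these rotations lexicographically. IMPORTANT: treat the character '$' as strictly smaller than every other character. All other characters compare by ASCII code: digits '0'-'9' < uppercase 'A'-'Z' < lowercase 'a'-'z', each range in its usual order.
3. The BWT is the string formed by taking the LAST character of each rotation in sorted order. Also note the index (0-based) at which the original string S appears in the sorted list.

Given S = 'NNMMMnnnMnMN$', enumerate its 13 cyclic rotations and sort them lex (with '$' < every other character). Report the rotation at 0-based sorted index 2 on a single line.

Answer: MMnnnMnMN$NNM

Derivation:
All 13 rotations (rotation i = S[i:]+S[:i]):
  rot[0] = NNMMMnnnMnMN$
  rot[1] = NMMMnnnMnMN$N
  rot[2] = MMMnnnMnMN$NN
  rot[3] = MMnnnMnMN$NNM
  rot[4] = MnnnMnMN$NNMM
  rot[5] = nnnMnMN$NNMMM
  rot[6] = nnMnMN$NNMMMn
  rot[7] = nMnMN$NNMMMnn
  rot[8] = MnMN$NNMMMnnn
  rot[9] = nMN$NNMMMnnnM
  rot[10] = MN$NNMMMnnnMn
  rot[11] = N$NNMMMnnnMnM
  rot[12] = $NNMMMnnnMnMN
Sorted (with $ < everything):
  sorted[0] = $NNMMMnnnMnMN
  sorted[1] = MMMnnnMnMN$NN
  sorted[2] = MMnnnMnMN$NNM
  sorted[3] = MN$NNMMMnnnMn
  sorted[4] = MnMN$NNMMMnnn
  sorted[5] = MnnnMnMN$NNMM
  sorted[6] = N$NNMMMnnnMnM
  sorted[7] = NMMMnnnMnMN$N
  sorted[8] = NNMMMnnnMnMN$
  sorted[9] = nMN$NNMMMnnnM
  sorted[10] = nMnMN$NNMMMnn
  sorted[11] = nnMnMN$NNMMMn
  sorted[12] = nnnMnMN$NNMMM
sorted[2] = MMnnnMnMN$NNM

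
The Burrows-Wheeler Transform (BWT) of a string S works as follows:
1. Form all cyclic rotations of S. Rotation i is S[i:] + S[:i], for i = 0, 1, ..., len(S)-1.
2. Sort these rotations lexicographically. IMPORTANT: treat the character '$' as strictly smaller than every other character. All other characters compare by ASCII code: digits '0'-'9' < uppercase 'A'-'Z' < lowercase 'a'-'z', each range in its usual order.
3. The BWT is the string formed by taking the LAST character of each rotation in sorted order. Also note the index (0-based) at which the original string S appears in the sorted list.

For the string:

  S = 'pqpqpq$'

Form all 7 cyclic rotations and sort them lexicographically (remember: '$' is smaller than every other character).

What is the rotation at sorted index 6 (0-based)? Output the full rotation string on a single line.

All 7 rotations (rotation i = S[i:]+S[:i]):
  rot[0] = pqpqpq$
  rot[1] = qpqpq$p
  rot[2] = pqpq$pq
  rot[3] = qpq$pqp
  rot[4] = pq$pqpq
  rot[5] = q$pqpqp
  rot[6] = $pqpqpq
Sorted (with $ < everything):
  sorted[0] = $pqpqpq
  sorted[1] = pq$pqpq
  sorted[2] = pqpq$pq
  sorted[3] = pqpqpq$
  sorted[4] = q$pqpqp
  sorted[5] = qpq$pqp
  sorted[6] = qpqpq$p
sorted[6] = qpqpq$p

Answer: qpqpq$p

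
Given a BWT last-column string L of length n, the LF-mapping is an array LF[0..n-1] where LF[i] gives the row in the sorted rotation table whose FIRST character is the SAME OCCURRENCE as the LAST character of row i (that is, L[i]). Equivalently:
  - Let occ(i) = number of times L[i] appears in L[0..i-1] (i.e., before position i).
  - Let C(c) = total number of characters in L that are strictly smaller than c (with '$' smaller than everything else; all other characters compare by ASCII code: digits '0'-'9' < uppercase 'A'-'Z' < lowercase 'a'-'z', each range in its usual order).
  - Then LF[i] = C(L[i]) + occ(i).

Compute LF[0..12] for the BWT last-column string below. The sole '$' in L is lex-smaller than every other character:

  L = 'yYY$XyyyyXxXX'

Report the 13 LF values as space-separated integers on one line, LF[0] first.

Char counts: '$':1, 'X':4, 'Y':2, 'x':1, 'y':5
C (first-col start): C('$')=0, C('X')=1, C('Y')=5, C('x')=7, C('y')=8
L[0]='y': occ=0, LF[0]=C('y')+0=8+0=8
L[1]='Y': occ=0, LF[1]=C('Y')+0=5+0=5
L[2]='Y': occ=1, LF[2]=C('Y')+1=5+1=6
L[3]='$': occ=0, LF[3]=C('$')+0=0+0=0
L[4]='X': occ=0, LF[4]=C('X')+0=1+0=1
L[5]='y': occ=1, LF[5]=C('y')+1=8+1=9
L[6]='y': occ=2, LF[6]=C('y')+2=8+2=10
L[7]='y': occ=3, LF[7]=C('y')+3=8+3=11
L[8]='y': occ=4, LF[8]=C('y')+4=8+4=12
L[9]='X': occ=1, LF[9]=C('X')+1=1+1=2
L[10]='x': occ=0, LF[10]=C('x')+0=7+0=7
L[11]='X': occ=2, LF[11]=C('X')+2=1+2=3
L[12]='X': occ=3, LF[12]=C('X')+3=1+3=4

Answer: 8 5 6 0 1 9 10 11 12 2 7 3 4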